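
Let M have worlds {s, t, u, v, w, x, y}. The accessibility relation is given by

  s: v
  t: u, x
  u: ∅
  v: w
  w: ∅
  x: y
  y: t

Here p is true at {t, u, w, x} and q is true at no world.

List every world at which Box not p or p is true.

{s, t, u, w, x}

s: Box not p is T, p is F. ✓
t: Box not p is F, p is T. ✓
u: Box not p is T, p is T. ✓
v: Box not p is F, p is F. ✗
w: Box not p is T, p is T. ✓
x: Box not p is T, p is T. ✓
y: Box not p is F, p is F. ✗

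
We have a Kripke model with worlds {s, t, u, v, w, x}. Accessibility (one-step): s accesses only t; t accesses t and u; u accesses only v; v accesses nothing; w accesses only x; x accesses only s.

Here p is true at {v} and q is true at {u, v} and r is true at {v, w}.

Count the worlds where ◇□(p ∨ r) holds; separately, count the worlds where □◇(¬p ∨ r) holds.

2 and 5

For ◇□(p ∨ r):
s: successors {t}; □(p ∨ r) there: t:F. ✗
t: successors {t, u}; □(p ∨ r) there: t:F, u:T. ✓
u: successors {v}; □(p ∨ r) there: v:T. ✓
v: no successors, so ◇□(p ∨ r) fails. ✗
w: successors {x}; □(p ∨ r) there: x:F. ✗
x: successors {s}; □(p ∨ r) there: s:F. ✗
— 2 worlds.
For □◇(¬p ∨ r):
s: successors {t}; ◇(¬p ∨ r) there: t:T. ✓
t: successors {t, u}; ◇(¬p ∨ r) there: t:T, u:T. ✓
u: successors {v}; ◇(¬p ∨ r) there: v:F. ✗
v: no successors, so □◇(¬p ∨ r) holds vacuously. ✓
w: successors {x}; ◇(¬p ∨ r) there: x:T. ✓
x: successors {s}; ◇(¬p ∨ r) there: s:T. ✓
— 5 worlds.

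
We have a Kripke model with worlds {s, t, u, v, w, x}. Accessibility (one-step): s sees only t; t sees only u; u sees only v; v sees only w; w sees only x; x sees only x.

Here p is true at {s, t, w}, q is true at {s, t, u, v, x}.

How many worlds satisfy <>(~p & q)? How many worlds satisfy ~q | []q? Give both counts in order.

4 and 5

For <>(~p & q):
s: successors {t}; ~p & q there: t:F. ✗
t: successors {u}; ~p & q there: u:T. ✓
u: successors {v}; ~p & q there: v:T. ✓
v: successors {w}; ~p & q there: w:F. ✗
w: successors {x}; ~p & q there: x:T. ✓
x: successors {x}; ~p & q there: x:T. ✓
— 4 worlds.
For ~q | []q:
s: ~q is F, []q is T. ✓
t: ~q is F, []q is T. ✓
u: ~q is F, []q is T. ✓
v: ~q is F, []q is F. ✗
w: ~q is T, []q is T. ✓
x: ~q is F, []q is T. ✓
— 5 worlds.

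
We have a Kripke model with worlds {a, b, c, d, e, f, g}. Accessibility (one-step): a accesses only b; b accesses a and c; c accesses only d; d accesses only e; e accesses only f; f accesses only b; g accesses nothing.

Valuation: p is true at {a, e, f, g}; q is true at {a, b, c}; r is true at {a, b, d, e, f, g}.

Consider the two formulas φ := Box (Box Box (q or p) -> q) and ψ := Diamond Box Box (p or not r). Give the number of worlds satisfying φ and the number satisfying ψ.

4 and 3

For Box (Box Box (q or p) -> q):
a: successors {b}; Box Box (q or p) -> q there: b:T. ✓
b: successors {a, c}; Box Box (q or p) -> q there: a:T, c:T. ✓
c: successors {d}; Box Box (q or p) -> q there: d:F. ✗
d: successors {e}; Box Box (q or p) -> q there: e:F. ✗
e: successors {f}; Box Box (q or p) -> q there: f:F. ✗
f: successors {b}; Box Box (q or p) -> q there: b:T. ✓
g: no successors, so Box (Box Box (q or p) -> q) holds vacuously. ✓
— 4 worlds.
For Diamond Box Box (p or not r):
a: successors {b}; Box Box (p or not r) there: b:F. ✗
b: successors {a, c}; Box Box (p or not r) there: a:T, c:T. ✓
c: successors {d}; Box Box (p or not r) there: d:T. ✓
d: successors {e}; Box Box (p or not r) there: e:F. ✗
e: successors {f}; Box Box (p or not r) there: f:T. ✓
f: successors {b}; Box Box (p or not r) there: b:F. ✗
g: no successors, so Diamond Box Box (p or not r) fails. ✗
— 3 worlds.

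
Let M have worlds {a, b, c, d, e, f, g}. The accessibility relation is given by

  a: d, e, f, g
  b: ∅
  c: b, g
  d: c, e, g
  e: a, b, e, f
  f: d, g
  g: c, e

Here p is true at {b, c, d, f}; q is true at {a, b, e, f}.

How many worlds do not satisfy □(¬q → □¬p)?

a: successors {d, e, f, g}; ¬q → □¬p there: d:F, e:T, f:T, g:F. ✗
b: no successors, so □(¬q → □¬p) holds vacuously. ✓
c: successors {b, g}; ¬q → □¬p there: b:T, g:F. ✗
d: successors {c, e, g}; ¬q → □¬p there: c:F, e:T, g:F. ✗
e: successors {a, b, e, f}; ¬q → □¬p there: a:T, b:T, e:T, f:T. ✓
f: successors {d, g}; ¬q → □¬p there: d:F, g:F. ✗
g: successors {c, e}; ¬q → □¬p there: c:F, e:T. ✗
Satisfying worlds: {b, e}.
So □(¬q → □¬p) fails at the other 5 worlds.

5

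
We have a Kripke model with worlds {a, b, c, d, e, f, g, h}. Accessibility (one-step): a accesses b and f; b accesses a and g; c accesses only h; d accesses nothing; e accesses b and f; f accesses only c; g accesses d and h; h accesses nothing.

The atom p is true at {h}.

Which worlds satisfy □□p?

a: successors {b, f}; □p there: b:F, f:F. ✗
b: successors {a, g}; □p there: a:F, g:F. ✗
c: successors {h}; □p there: h:T. ✓
d: no successors, so □□p holds vacuously. ✓
e: successors {b, f}; □p there: b:F, f:F. ✗
f: successors {c}; □p there: c:T. ✓
g: successors {d, h}; □p there: d:T, h:T. ✓
h: no successors, so □□p holds vacuously. ✓

{c, d, f, g, h}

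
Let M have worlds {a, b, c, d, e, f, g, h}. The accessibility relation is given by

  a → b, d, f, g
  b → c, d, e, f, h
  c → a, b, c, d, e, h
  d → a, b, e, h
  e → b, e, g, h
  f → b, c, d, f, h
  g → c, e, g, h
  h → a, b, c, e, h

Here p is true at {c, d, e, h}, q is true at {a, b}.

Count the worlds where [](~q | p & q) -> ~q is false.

1

a: [](~q | p & q) is F, ~q is F. ✓
b: [](~q | p & q) is T, ~q is F. ✗
c: [](~q | p & q) is F, ~q is T. ✓
d: [](~q | p & q) is F, ~q is T. ✓
e: [](~q | p & q) is F, ~q is T. ✓
f: [](~q | p & q) is F, ~q is T. ✓
g: [](~q | p & q) is T, ~q is T. ✓
h: [](~q | p & q) is F, ~q is T. ✓
Satisfying worlds: {a, c, d, e, f, g, h}.
So [](~q | p & q) -> ~q fails at the other 1 world.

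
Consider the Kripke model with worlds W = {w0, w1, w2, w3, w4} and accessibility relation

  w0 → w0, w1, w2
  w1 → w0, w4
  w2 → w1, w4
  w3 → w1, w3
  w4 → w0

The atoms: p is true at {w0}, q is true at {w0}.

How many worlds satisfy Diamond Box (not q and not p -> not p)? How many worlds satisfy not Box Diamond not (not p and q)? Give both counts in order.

For Diamond Box (not q and not p -> not p):
w0: successors {w0, w1, w2}; Box (not q and not p -> not p) there: w0:T, w1:T, w2:T. ✓
w1: successors {w0, w4}; Box (not q and not p -> not p) there: w0:T, w4:T. ✓
w2: successors {w1, w4}; Box (not q and not p -> not p) there: w1:T, w4:T. ✓
w3: successors {w1, w3}; Box (not q and not p -> not p) there: w1:T, w3:T. ✓
w4: successors {w0}; Box (not q and not p -> not p) there: w0:T. ✓
— 5 worlds.
For not Box Diamond not (not p and q):
w0: Box Diamond not (not p and q) is T. ✗
w1: Box Diamond not (not p and q) is T. ✗
w2: Box Diamond not (not p and q) is T. ✗
w3: Box Diamond not (not p and q) is T. ✗
w4: Box Diamond not (not p and q) is T. ✗
— 0 worlds.

5 and 0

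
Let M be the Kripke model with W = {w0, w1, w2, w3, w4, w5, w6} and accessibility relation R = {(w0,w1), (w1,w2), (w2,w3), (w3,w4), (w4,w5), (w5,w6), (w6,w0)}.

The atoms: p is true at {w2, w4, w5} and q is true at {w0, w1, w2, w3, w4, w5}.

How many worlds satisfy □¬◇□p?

w0: successors {w1}; ¬◇□p there: w1:T. ✓
w1: successors {w2}; ¬◇□p there: w2:F. ✗
w2: successors {w3}; ¬◇□p there: w3:F. ✗
w3: successors {w4}; ¬◇□p there: w4:T. ✓
w4: successors {w5}; ¬◇□p there: w5:T. ✓
w5: successors {w6}; ¬◇□p there: w6:T. ✓
w6: successors {w0}; ¬◇□p there: w0:F. ✗
Satisfying worlds: {w0, w3, w4, w5}.

4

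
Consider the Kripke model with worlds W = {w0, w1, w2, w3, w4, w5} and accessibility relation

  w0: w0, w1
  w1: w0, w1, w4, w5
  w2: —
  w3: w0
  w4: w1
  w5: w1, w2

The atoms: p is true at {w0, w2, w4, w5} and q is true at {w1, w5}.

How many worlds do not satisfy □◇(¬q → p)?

1

w0: successors {w0, w1}; ◇(¬q → p) there: w0:T, w1:T. ✓
w1: successors {w0, w1, w4, w5}; ◇(¬q → p) there: w0:T, w1:T, w4:T, w5:T. ✓
w2: no successors, so □◇(¬q → p) holds vacuously. ✓
w3: successors {w0}; ◇(¬q → p) there: w0:T. ✓
w4: successors {w1}; ◇(¬q → p) there: w1:T. ✓
w5: successors {w1, w2}; ◇(¬q → p) there: w1:T, w2:F. ✗
Satisfying worlds: {w0, w1, w2, w3, w4}.
So □◇(¬q → p) fails at the other 1 world.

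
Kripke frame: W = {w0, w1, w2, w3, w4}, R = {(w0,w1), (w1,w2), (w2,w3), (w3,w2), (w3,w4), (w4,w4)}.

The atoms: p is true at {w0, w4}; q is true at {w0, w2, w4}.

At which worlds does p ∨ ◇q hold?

w0: p is T, ◇q is F. ✓
w1: p is F, ◇q is T. ✓
w2: p is F, ◇q is F. ✗
w3: p is F, ◇q is T. ✓
w4: p is T, ◇q is T. ✓

{w0, w1, w3, w4}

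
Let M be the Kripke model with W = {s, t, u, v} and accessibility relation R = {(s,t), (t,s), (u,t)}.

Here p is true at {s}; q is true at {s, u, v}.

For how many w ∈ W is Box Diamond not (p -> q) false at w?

3

s: successors {t}; Diamond not (p -> q) there: t:F. ✗
t: successors {s}; Diamond not (p -> q) there: s:F. ✗
u: successors {t}; Diamond not (p -> q) there: t:F. ✗
v: no successors, so Box Diamond not (p -> q) holds vacuously. ✓
Satisfying worlds: {v}.
So Box Diamond not (p -> q) fails at the other 3 worlds.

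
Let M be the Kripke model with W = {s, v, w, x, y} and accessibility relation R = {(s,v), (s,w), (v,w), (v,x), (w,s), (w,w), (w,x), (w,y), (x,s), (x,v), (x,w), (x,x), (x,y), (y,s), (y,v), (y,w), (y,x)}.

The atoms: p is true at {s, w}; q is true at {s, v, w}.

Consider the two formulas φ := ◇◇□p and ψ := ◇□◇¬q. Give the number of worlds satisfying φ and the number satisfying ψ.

0 and 4

For ◇◇□p:
s: successors {v, w}; ◇□p there: v:F, w:F. ✗
v: successors {w, x}; ◇□p there: w:F, x:F. ✗
w: successors {s, w, x, y}; ◇□p there: s:F, w:F, x:F, y:F. ✗
x: successors {s, v, w, x, y}; ◇□p there: s:F, v:F, w:F, x:F, y:F. ✗
y: successors {s, v, w, x}; ◇□p there: s:F, v:F, w:F, x:F. ✗
— 0 worlds.
For ◇□◇¬q:
s: successors {v, w}; □◇¬q there: v:T, w:F. ✓
v: successors {w, x}; □◇¬q there: w:F, x:F. ✗
w: successors {s, w, x, y}; □◇¬q there: s:T, w:F, x:F, y:F. ✓
x: successors {s, v, w, x, y}; □◇¬q there: s:T, v:T, w:F, x:F, y:F. ✓
y: successors {s, v, w, x}; □◇¬q there: s:T, v:T, w:F, x:F. ✓
— 4 worlds.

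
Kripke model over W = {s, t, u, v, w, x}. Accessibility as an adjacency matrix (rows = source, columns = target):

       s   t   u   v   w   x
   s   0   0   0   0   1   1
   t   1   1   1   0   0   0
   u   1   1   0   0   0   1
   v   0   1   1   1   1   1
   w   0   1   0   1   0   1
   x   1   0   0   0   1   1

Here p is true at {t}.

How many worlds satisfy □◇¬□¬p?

s: successors {w, x}; ◇¬□¬p there: w:T, x:T. ✓
t: successors {s, t, u}; ◇¬□¬p there: s:T, t:T, u:T. ✓
u: successors {s, t, x}; ◇¬□¬p there: s:T, t:T, x:T. ✓
v: successors {t, u, v, w, x}; ◇¬□¬p there: t:T, u:T, v:T, w:T, x:T. ✓
w: successors {t, v, x}; ◇¬□¬p there: t:T, v:T, x:T. ✓
x: successors {s, w, x}; ◇¬□¬p there: s:T, w:T, x:T. ✓
Satisfying worlds: {s, t, u, v, w, x}.

6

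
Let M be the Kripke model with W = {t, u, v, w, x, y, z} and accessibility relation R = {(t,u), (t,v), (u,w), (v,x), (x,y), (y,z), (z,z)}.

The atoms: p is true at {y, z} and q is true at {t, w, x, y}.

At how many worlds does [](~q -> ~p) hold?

t: successors {u, v}; ~q -> ~p there: u:T, v:T. ✓
u: successors {w}; ~q -> ~p there: w:T. ✓
v: successors {x}; ~q -> ~p there: x:T. ✓
w: no successors, so [](~q -> ~p) holds vacuously. ✓
x: successors {y}; ~q -> ~p there: y:T. ✓
y: successors {z}; ~q -> ~p there: z:F. ✗
z: successors {z}; ~q -> ~p there: z:F. ✗
Satisfying worlds: {t, u, v, w, x}.

5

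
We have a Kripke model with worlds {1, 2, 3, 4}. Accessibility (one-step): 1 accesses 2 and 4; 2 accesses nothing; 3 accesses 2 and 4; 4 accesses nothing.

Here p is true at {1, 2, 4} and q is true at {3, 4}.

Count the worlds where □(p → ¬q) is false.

2

1: successors {2, 4}; p → ¬q there: 2:T, 4:F. ✗
2: no successors, so □(p → ¬q) holds vacuously. ✓
3: successors {2, 4}; p → ¬q there: 2:T, 4:F. ✗
4: no successors, so □(p → ¬q) holds vacuously. ✓
Satisfying worlds: {2, 4}.
So □(p → ¬q) fails at the other 2 worlds.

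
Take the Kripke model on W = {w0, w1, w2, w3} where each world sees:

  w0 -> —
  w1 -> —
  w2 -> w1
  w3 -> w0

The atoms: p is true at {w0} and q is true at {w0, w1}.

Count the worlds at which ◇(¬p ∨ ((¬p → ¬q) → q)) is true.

2

w0: no successors, so ◇(¬p ∨ ((¬p → ¬q) → q)) fails. ✗
w1: no successors, so ◇(¬p ∨ ((¬p → ¬q) → q)) fails. ✗
w2: successors {w1}; ¬p ∨ ((¬p → ¬q) → q) there: w1:T. ✓
w3: successors {w0}; ¬p ∨ ((¬p → ¬q) → q) there: w0:T. ✓
Satisfying worlds: {w2, w3}.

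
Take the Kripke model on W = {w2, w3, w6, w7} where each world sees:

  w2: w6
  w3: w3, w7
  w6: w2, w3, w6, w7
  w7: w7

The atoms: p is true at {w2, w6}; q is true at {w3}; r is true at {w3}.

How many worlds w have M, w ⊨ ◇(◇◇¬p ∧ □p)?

1

w2: successors {w6}; ◇◇¬p ∧ □p there: w6:F. ✗
w3: successors {w3, w7}; ◇◇¬p ∧ □p there: w3:F, w7:F. ✗
w6: successors {w2, w3, w6, w7}; ◇◇¬p ∧ □p there: w2:T, w3:F, w6:F, w7:F. ✓
w7: successors {w7}; ◇◇¬p ∧ □p there: w7:F. ✗
Satisfying worlds: {w6}.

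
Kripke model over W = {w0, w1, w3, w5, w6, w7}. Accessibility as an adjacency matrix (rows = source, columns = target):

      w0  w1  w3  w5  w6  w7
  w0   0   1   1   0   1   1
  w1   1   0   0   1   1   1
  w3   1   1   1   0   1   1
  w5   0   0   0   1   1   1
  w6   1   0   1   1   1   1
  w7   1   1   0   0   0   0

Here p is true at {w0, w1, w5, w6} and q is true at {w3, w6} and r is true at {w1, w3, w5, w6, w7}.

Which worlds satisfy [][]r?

w0: successors {w1, w3, w6, w7}; []r there: w1:F, w3:F, w6:F, w7:F. ✗
w1: successors {w0, w5, w6, w7}; []r there: w0:T, w5:T, w6:F, w7:F. ✗
w3: successors {w0, w1, w3, w6, w7}; []r there: w0:T, w1:F, w3:F, w6:F, w7:F. ✗
w5: successors {w5, w6, w7}; []r there: w5:T, w6:F, w7:F. ✗
w6: successors {w0, w3, w5, w6, w7}; []r there: w0:T, w3:F, w5:T, w6:F, w7:F. ✗
w7: successors {w0, w1}; []r there: w0:T, w1:F. ✗

∅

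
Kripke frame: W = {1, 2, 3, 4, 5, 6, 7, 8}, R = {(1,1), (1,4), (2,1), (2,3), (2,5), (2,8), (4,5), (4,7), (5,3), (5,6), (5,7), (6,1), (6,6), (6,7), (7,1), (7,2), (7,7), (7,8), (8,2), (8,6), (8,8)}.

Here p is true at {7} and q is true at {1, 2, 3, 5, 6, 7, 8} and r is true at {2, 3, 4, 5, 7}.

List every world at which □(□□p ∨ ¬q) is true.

{3}

1: successors {1, 4}; □□p ∨ ¬q there: 1:F, 4:T. ✗
2: successors {1, 3, 5, 8}; □□p ∨ ¬q there: 1:F, 3:T, 5:F, 8:F. ✗
3: no successors, so □(□□p ∨ ¬q) holds vacuously. ✓
4: successors {5, 7}; □□p ∨ ¬q there: 5:F, 7:F. ✗
5: successors {3, 6, 7}; □□p ∨ ¬q there: 3:T, 6:F, 7:F. ✗
6: successors {1, 6, 7}; □□p ∨ ¬q there: 1:F, 6:F, 7:F. ✗
7: successors {1, 2, 7, 8}; □□p ∨ ¬q there: 1:F, 2:F, 7:F, 8:F. ✗
8: successors {2, 6, 8}; □□p ∨ ¬q there: 2:F, 6:F, 8:F. ✗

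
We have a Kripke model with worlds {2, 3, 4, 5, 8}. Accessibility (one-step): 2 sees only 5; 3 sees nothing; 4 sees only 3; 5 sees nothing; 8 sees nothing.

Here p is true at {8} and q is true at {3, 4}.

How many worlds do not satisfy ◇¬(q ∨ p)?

4

2: successors {5}; ¬(q ∨ p) there: 5:T. ✓
3: no successors, so ◇¬(q ∨ p) fails. ✗
4: successors {3}; ¬(q ∨ p) there: 3:F. ✗
5: no successors, so ◇¬(q ∨ p) fails. ✗
8: no successors, so ◇¬(q ∨ p) fails. ✗
Satisfying worlds: {2}.
So ◇¬(q ∨ p) fails at the other 4 worlds.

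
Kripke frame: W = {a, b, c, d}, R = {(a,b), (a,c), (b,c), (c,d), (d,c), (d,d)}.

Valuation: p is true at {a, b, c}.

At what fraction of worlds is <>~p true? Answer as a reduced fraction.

1/2

a: successors {b, c}; ~p there: b:F, c:F. ✗
b: successors {c}; ~p there: c:F. ✗
c: successors {d}; ~p there: d:T. ✓
d: successors {c, d}; ~p there: c:F, d:T. ✓
That's 2 of 4 worlds, so 2/4 = 1/2.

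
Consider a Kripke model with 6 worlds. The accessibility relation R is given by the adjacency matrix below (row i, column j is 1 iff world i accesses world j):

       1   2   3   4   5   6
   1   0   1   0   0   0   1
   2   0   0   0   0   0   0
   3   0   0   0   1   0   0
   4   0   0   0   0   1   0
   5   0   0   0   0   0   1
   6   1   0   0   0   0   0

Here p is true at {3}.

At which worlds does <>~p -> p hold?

{2, 3}

1: <>~p is T, p is F. ✗
2: <>~p is F, p is F. ✓
3: <>~p is T, p is T. ✓
4: <>~p is T, p is F. ✗
5: <>~p is T, p is F. ✗
6: <>~p is T, p is F. ✗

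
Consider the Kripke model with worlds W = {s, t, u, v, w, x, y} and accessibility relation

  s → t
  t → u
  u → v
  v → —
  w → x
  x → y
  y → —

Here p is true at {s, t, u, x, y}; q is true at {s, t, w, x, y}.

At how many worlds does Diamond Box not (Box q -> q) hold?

s: successors {t}; Box not (Box q -> q) there: t:F. ✗
t: successors {u}; Box not (Box q -> q) there: u:T. ✓
u: successors {v}; Box not (Box q -> q) there: v:T. ✓
v: no successors, so Diamond Box not (Box q -> q) fails. ✗
w: successors {x}; Box not (Box q -> q) there: x:F. ✗
x: successors {y}; Box not (Box q -> q) there: y:T. ✓
y: no successors, so Diamond Box not (Box q -> q) fails. ✗
Satisfying worlds: {t, u, x}.

3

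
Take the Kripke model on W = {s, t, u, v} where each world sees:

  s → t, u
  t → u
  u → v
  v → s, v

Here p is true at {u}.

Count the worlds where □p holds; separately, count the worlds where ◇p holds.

For □p:
s: successors {t, u}; p there: t:F, u:T. ✗
t: successors {u}; p there: u:T. ✓
u: successors {v}; p there: v:F. ✗
v: successors {s, v}; p there: s:F, v:F. ✗
— 1 world.
For ◇p:
s: successors {t, u}; p there: t:F, u:T. ✓
t: successors {u}; p there: u:T. ✓
u: successors {v}; p there: v:F. ✗
v: successors {s, v}; p there: s:F, v:F. ✗
— 2 worlds.

1 and 2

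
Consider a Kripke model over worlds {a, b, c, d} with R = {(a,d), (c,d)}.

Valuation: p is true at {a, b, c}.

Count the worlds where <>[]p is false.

a: successors {d}; []p there: d:T. ✓
b: no successors, so <>[]p fails. ✗
c: successors {d}; []p there: d:T. ✓
d: no successors, so <>[]p fails. ✗
Satisfying worlds: {a, c}.
So <>[]p fails at the other 2 worlds.

2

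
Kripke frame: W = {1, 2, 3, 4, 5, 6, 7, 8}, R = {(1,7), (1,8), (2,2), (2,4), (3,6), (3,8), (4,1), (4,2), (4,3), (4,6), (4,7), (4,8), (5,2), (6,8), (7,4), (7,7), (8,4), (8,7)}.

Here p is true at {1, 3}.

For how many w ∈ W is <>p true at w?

1: successors {7, 8}; p there: 7:F, 8:F. ✗
2: successors {2, 4}; p there: 2:F, 4:F. ✗
3: successors {6, 8}; p there: 6:F, 8:F. ✗
4: successors {1, 2, 3, 6, 7, 8}; p there: 1:T, 2:F, 3:T, 6:F, 7:F, 8:F. ✓
5: successors {2}; p there: 2:F. ✗
6: successors {8}; p there: 8:F. ✗
7: successors {4, 7}; p there: 4:F, 7:F. ✗
8: successors {4, 7}; p there: 4:F, 7:F. ✗
Satisfying worlds: {4}.

1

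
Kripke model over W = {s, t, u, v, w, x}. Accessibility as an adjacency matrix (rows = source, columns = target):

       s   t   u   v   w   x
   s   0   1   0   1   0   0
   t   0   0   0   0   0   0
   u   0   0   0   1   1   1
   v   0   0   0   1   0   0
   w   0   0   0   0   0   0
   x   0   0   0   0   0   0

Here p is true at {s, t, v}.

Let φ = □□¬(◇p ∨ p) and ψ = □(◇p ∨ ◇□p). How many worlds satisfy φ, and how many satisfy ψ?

For □□¬(◇p ∨ p):
s: successors {t, v}; □¬(◇p ∨ p) there: t:T, v:F. ✗
t: no successors, so □□¬(◇p ∨ p) holds vacuously. ✓
u: successors {v, w, x}; □¬(◇p ∨ p) there: v:F, w:T, x:T. ✗
v: successors {v}; □¬(◇p ∨ p) there: v:F. ✗
w: no successors, so □□¬(◇p ∨ p) holds vacuously. ✓
x: no successors, so □□¬(◇p ∨ p) holds vacuously. ✓
— 3 worlds.
For □(◇p ∨ ◇□p):
s: successors {t, v}; ◇p ∨ ◇□p there: t:F, v:T. ✗
t: no successors, so □(◇p ∨ ◇□p) holds vacuously. ✓
u: successors {v, w, x}; ◇p ∨ ◇□p there: v:T, w:F, x:F. ✗
v: successors {v}; ◇p ∨ ◇□p there: v:T. ✓
w: no successors, so □(◇p ∨ ◇□p) holds vacuously. ✓
x: no successors, so □(◇p ∨ ◇□p) holds vacuously. ✓
— 4 worlds.

3 and 4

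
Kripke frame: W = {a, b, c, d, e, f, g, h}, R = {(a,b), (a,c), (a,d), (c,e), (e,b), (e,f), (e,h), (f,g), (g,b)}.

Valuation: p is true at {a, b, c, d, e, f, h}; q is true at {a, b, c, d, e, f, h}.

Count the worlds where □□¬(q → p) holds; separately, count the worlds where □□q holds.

4 and 7

For □□¬(q → p):
a: successors {b, c, d}; □¬(q → p) there: b:T, c:F, d:T. ✗
b: no successors, so □□¬(q → p) holds vacuously. ✓
c: successors {e}; □¬(q → p) there: e:F. ✗
d: no successors, so □□¬(q → p) holds vacuously. ✓
e: successors {b, f, h}; □¬(q → p) there: b:T, f:F, h:T. ✗
f: successors {g}; □¬(q → p) there: g:F. ✗
g: successors {b}; □¬(q → p) there: b:T. ✓
h: no successors, so □□¬(q → p) holds vacuously. ✓
— 4 worlds.
For □□q:
a: successors {b, c, d}; □q there: b:T, c:T, d:T. ✓
b: no successors, so □□q holds vacuously. ✓
c: successors {e}; □q there: e:T. ✓
d: no successors, so □□q holds vacuously. ✓
e: successors {b, f, h}; □q there: b:T, f:F, h:T. ✗
f: successors {g}; □q there: g:T. ✓
g: successors {b}; □q there: b:T. ✓
h: no successors, so □□q holds vacuously. ✓
— 7 worlds.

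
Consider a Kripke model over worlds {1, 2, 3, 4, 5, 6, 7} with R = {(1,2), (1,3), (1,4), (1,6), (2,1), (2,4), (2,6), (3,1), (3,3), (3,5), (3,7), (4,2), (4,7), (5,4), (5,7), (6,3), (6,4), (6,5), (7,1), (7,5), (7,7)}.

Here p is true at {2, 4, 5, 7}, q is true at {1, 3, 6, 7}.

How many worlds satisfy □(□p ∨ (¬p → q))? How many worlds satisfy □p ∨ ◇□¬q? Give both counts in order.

For □(□p ∨ (¬p → q)):
1: successors {2, 3, 4, 6}; □p ∨ (¬p → q) there: 2:T, 3:T, 4:T, 6:T. ✓
2: successors {1, 4, 6}; □p ∨ (¬p → q) there: 1:T, 4:T, 6:T. ✓
3: successors {1, 3, 5, 7}; □p ∨ (¬p → q) there: 1:T, 3:T, 5:T, 7:T. ✓
4: successors {2, 7}; □p ∨ (¬p → q) there: 2:T, 7:T. ✓
5: successors {4, 7}; □p ∨ (¬p → q) there: 4:T, 7:T. ✓
6: successors {3, 4, 5}; □p ∨ (¬p → q) there: 3:T, 4:T, 5:T. ✓
7: successors {1, 5, 7}; □p ∨ (¬p → q) there: 1:T, 5:T, 7:T. ✓
— 7 worlds.
For □p ∨ ◇□¬q:
1: □p is F, ◇□¬q is F. ✗
2: □p is F, ◇□¬q is F. ✗
3: □p is F, ◇□¬q is F. ✗
4: □p is T, ◇□¬q is F. ✓
5: □p is T, ◇□¬q is F. ✓
6: □p is F, ◇□¬q is F. ✗
7: □p is F, ◇□¬q is F. ✗
— 2 worlds.

7 and 2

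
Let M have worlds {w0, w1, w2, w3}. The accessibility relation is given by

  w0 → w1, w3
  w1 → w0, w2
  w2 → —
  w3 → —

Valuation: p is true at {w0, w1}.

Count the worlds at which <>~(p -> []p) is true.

2

w0: successors {w1, w3}; ~(p -> []p) there: w1:T, w3:F. ✓
w1: successors {w0, w2}; ~(p -> []p) there: w0:T, w2:F. ✓
w2: no successors, so <>~(p -> []p) fails. ✗
w3: no successors, so <>~(p -> []p) fails. ✗
Satisfying worlds: {w0, w1}.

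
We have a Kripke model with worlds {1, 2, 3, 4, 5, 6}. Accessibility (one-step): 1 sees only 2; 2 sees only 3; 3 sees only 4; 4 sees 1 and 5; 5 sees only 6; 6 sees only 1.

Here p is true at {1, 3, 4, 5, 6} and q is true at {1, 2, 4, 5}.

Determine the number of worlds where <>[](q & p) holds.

3

1: successors {2}; [](q & p) there: 2:F. ✗
2: successors {3}; [](q & p) there: 3:T. ✓
3: successors {4}; [](q & p) there: 4:T. ✓
4: successors {1, 5}; [](q & p) there: 1:F, 5:F. ✗
5: successors {6}; [](q & p) there: 6:T. ✓
6: successors {1}; [](q & p) there: 1:F. ✗
Satisfying worlds: {2, 3, 5}.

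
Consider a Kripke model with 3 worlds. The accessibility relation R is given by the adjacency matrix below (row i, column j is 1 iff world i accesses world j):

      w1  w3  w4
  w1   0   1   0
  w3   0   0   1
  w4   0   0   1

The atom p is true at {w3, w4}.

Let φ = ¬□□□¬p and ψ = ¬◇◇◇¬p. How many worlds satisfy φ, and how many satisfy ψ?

3 and 3

For ¬□□□¬p:
w1: □□□¬p is F. ✓
w3: □□□¬p is F. ✓
w4: □□□¬p is F. ✓
— 3 worlds.
For ¬◇◇◇¬p:
w1: ◇◇◇¬p is F. ✓
w3: ◇◇◇¬p is F. ✓
w4: ◇◇◇¬p is F. ✓
— 3 worlds.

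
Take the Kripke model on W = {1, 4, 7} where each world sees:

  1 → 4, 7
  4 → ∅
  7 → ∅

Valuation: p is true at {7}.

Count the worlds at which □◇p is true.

2

1: successors {4, 7}; ◇p there: 4:F, 7:F. ✗
4: no successors, so □◇p holds vacuously. ✓
7: no successors, so □◇p holds vacuously. ✓
Satisfying worlds: {4, 7}.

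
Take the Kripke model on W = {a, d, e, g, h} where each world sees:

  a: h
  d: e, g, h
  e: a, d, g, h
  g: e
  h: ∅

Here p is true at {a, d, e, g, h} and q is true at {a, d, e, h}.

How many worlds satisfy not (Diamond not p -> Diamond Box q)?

0

a: Diamond not p -> Diamond Box q is T. ✗
d: Diamond not p -> Diamond Box q is T. ✗
e: Diamond not p -> Diamond Box q is T. ✗
g: Diamond not p -> Diamond Box q is T. ✗
h: Diamond not p -> Diamond Box q is T. ✗
Satisfying worlds: ∅.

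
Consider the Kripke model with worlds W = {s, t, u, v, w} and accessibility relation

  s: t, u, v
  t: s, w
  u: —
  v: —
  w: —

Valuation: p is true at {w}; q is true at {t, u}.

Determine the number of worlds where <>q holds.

s: successors {t, u, v}; q there: t:T, u:T, v:F. ✓
t: successors {s, w}; q there: s:F, w:F. ✗
u: no successors, so <>q fails. ✗
v: no successors, so <>q fails. ✗
w: no successors, so <>q fails. ✗
Satisfying worlds: {s}.

1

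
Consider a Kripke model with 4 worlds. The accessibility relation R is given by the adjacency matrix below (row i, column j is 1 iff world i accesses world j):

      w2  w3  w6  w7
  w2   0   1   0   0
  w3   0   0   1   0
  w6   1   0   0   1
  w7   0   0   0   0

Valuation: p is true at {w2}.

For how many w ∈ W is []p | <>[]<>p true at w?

3

w2: []p is F, <>[]<>p is T. ✓
w3: []p is F, <>[]<>p is F. ✗
w6: []p is F, <>[]<>p is T. ✓
w7: []p is T, <>[]<>p is F. ✓
Satisfying worlds: {w2, w6, w7}.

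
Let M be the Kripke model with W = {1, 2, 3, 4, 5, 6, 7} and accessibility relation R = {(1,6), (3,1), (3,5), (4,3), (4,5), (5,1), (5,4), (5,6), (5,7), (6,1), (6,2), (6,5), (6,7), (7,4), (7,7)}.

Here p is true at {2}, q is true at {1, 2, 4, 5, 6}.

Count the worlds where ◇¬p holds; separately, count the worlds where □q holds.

6 and 3

For ◇¬p:
1: successors {6}; ¬p there: 6:T. ✓
2: no successors, so ◇¬p fails. ✗
3: successors {1, 5}; ¬p there: 1:T, 5:T. ✓
4: successors {3, 5}; ¬p there: 3:T, 5:T. ✓
5: successors {1, 4, 6, 7}; ¬p there: 1:T, 4:T, 6:T, 7:T. ✓
6: successors {1, 2, 5, 7}; ¬p there: 1:T, 2:F, 5:T, 7:T. ✓
7: successors {4, 7}; ¬p there: 4:T, 7:T. ✓
— 6 worlds.
For □q:
1: successors {6}; q there: 6:T. ✓
2: no successors, so □q holds vacuously. ✓
3: successors {1, 5}; q there: 1:T, 5:T. ✓
4: successors {3, 5}; q there: 3:F, 5:T. ✗
5: successors {1, 4, 6, 7}; q there: 1:T, 4:T, 6:T, 7:F. ✗
6: successors {1, 2, 5, 7}; q there: 1:T, 2:T, 5:T, 7:F. ✗
7: successors {4, 7}; q there: 4:T, 7:F. ✗
— 3 worlds.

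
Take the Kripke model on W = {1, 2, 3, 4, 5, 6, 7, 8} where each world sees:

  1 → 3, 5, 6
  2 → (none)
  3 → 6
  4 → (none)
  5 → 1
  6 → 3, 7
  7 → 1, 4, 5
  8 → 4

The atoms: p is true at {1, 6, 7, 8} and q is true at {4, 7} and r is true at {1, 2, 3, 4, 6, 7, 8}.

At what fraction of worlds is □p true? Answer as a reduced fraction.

1/2

1: successors {3, 5, 6}; p there: 3:F, 5:F, 6:T. ✗
2: no successors, so □p holds vacuously. ✓
3: successors {6}; p there: 6:T. ✓
4: no successors, so □p holds vacuously. ✓
5: successors {1}; p there: 1:T. ✓
6: successors {3, 7}; p there: 3:F, 7:T. ✗
7: successors {1, 4, 5}; p there: 1:T, 4:F, 5:F. ✗
8: successors {4}; p there: 4:F. ✗
That's 4 of 8 worlds, so 4/8 = 1/2.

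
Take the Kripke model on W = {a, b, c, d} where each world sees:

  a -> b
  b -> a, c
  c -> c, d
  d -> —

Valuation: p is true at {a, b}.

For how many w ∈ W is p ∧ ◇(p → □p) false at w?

3

a: p is T, ◇(p → □p) is F. ✗
b: p is T, ◇(p → □p) is T. ✓
c: p is F, ◇(p → □p) is T. ✗
d: p is F, ◇(p → □p) is F. ✗
Satisfying worlds: {b}.
So p ∧ ◇(p → □p) fails at the other 3 worlds.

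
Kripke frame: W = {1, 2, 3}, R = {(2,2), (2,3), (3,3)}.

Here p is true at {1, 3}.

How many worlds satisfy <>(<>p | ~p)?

1: no successors, so <>(<>p | ~p) fails. ✗
2: successors {2, 3}; <>p | ~p there: 2:T, 3:T. ✓
3: successors {3}; <>p | ~p there: 3:T. ✓
Satisfying worlds: {2, 3}.

2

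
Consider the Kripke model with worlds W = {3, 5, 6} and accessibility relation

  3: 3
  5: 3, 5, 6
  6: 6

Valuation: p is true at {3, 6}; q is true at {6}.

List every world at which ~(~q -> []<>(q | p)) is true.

∅

3: ~q -> []<>(q | p) is T. ✗
5: ~q -> []<>(q | p) is T. ✗
6: ~q -> []<>(q | p) is T. ✗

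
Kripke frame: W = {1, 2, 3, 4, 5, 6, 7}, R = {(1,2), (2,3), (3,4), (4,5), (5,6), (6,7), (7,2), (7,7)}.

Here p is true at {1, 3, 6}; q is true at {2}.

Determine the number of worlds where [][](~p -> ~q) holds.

1: successors {2}; [](~p -> ~q) there: 2:T. ✓
2: successors {3}; [](~p -> ~q) there: 3:T. ✓
3: successors {4}; [](~p -> ~q) there: 4:T. ✓
4: successors {5}; [](~p -> ~q) there: 5:T. ✓
5: successors {6}; [](~p -> ~q) there: 6:T. ✓
6: successors {7}; [](~p -> ~q) there: 7:F. ✗
7: successors {2, 7}; [](~p -> ~q) there: 2:T, 7:F. ✗
Satisfying worlds: {1, 2, 3, 4, 5}.

5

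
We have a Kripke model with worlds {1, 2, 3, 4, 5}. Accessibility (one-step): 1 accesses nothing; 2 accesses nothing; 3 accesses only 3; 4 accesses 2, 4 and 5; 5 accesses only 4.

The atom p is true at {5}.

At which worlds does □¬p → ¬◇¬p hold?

{1, 2, 4}

1: □¬p is T, ¬◇¬p is T. ✓
2: □¬p is T, ¬◇¬p is T. ✓
3: □¬p is T, ¬◇¬p is F. ✗
4: □¬p is F, ¬◇¬p is F. ✓
5: □¬p is T, ¬◇¬p is F. ✗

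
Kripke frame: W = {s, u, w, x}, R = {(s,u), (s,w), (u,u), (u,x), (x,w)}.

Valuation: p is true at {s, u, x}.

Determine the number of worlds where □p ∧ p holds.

1

s: □p is F, p is T. ✗
u: □p is T, p is T. ✓
w: □p is T, p is F. ✗
x: □p is F, p is T. ✗
Satisfying worlds: {u}.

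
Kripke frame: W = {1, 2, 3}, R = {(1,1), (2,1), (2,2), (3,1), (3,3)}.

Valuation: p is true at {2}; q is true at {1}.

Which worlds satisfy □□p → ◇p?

{1, 2, 3}

1: □□p is F, ◇p is F. ✓
2: □□p is F, ◇p is T. ✓
3: □□p is F, ◇p is F. ✓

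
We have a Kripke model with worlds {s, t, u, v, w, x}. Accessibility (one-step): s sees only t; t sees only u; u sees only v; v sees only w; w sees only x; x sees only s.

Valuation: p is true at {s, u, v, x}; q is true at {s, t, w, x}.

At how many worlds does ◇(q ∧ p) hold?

s: successors {t}; q ∧ p there: t:F. ✗
t: successors {u}; q ∧ p there: u:F. ✗
u: successors {v}; q ∧ p there: v:F. ✗
v: successors {w}; q ∧ p there: w:F. ✗
w: successors {x}; q ∧ p there: x:T. ✓
x: successors {s}; q ∧ p there: s:T. ✓
Satisfying worlds: {w, x}.

2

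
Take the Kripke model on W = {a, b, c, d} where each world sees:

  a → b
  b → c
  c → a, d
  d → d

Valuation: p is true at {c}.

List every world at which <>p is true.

a: successors {b}; p there: b:F. ✗
b: successors {c}; p there: c:T. ✓
c: successors {a, d}; p there: a:F, d:F. ✗
d: successors {d}; p there: d:F. ✗

{b}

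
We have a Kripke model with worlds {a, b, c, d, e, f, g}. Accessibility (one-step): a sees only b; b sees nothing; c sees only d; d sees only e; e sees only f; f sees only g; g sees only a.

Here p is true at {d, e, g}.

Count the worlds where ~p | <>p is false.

a: ~p is T, <>p is F. ✓
b: ~p is T, <>p is F. ✓
c: ~p is T, <>p is T. ✓
d: ~p is F, <>p is T. ✓
e: ~p is F, <>p is F. ✗
f: ~p is T, <>p is T. ✓
g: ~p is F, <>p is F. ✗
Satisfying worlds: {a, b, c, d, f}.
So ~p | <>p fails at the other 2 worlds.

2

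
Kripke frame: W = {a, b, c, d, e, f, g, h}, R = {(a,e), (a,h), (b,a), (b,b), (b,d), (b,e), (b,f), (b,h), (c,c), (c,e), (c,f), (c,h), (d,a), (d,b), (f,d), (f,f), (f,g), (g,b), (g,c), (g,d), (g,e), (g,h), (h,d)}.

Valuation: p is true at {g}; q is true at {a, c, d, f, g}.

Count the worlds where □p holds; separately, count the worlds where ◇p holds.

1 and 1

For □p:
a: successors {e, h}; p there: e:F, h:F. ✗
b: successors {a, b, d, e, f, h}; p there: a:F, b:F, d:F, e:F, f:F, h:F. ✗
c: successors {c, e, f, h}; p there: c:F, e:F, f:F, h:F. ✗
d: successors {a, b}; p there: a:F, b:F. ✗
e: no successors, so □p holds vacuously. ✓
f: successors {d, f, g}; p there: d:F, f:F, g:T. ✗
g: successors {b, c, d, e, h}; p there: b:F, c:F, d:F, e:F, h:F. ✗
h: successors {d}; p there: d:F. ✗
— 1 world.
For ◇p:
a: successors {e, h}; p there: e:F, h:F. ✗
b: successors {a, b, d, e, f, h}; p there: a:F, b:F, d:F, e:F, f:F, h:F. ✗
c: successors {c, e, f, h}; p there: c:F, e:F, f:F, h:F. ✗
d: successors {a, b}; p there: a:F, b:F. ✗
e: no successors, so ◇p fails. ✗
f: successors {d, f, g}; p there: d:F, f:F, g:T. ✓
g: successors {b, c, d, e, h}; p there: b:F, c:F, d:F, e:F, h:F. ✗
h: successors {d}; p there: d:F. ✗
— 1 world.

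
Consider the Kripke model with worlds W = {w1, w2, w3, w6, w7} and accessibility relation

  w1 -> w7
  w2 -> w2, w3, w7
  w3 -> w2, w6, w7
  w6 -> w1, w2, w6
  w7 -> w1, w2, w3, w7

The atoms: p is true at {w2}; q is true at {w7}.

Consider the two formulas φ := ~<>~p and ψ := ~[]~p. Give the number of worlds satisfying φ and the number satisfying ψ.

0 and 4

For ~<>~p:
w1: <>~p is T. ✗
w2: <>~p is T. ✗
w3: <>~p is T. ✗
w6: <>~p is T. ✗
w7: <>~p is T. ✗
— 0 worlds.
For ~[]~p:
w1: []~p is T. ✗
w2: []~p is F. ✓
w3: []~p is F. ✓
w6: []~p is F. ✓
w7: []~p is F. ✓
— 4 worlds.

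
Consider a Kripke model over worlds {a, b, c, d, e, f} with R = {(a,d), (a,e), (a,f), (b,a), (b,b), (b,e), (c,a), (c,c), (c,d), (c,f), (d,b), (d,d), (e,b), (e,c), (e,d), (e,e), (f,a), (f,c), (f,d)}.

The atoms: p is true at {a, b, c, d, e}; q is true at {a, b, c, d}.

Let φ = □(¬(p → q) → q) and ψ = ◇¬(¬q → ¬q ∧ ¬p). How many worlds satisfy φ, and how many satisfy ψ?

3 and 3

For □(¬(p → q) → q):
a: successors {d, e, f}; ¬(p → q) → q there: d:T, e:F, f:T. ✗
b: successors {a, b, e}; ¬(p → q) → q there: a:T, b:T, e:F. ✗
c: successors {a, c, d, f}; ¬(p → q) → q there: a:T, c:T, d:T, f:T. ✓
d: successors {b, d}; ¬(p → q) → q there: b:T, d:T. ✓
e: successors {b, c, d, e}; ¬(p → q) → q there: b:T, c:T, d:T, e:F. ✗
f: successors {a, c, d}; ¬(p → q) → q there: a:T, c:T, d:T. ✓
— 3 worlds.
For ◇¬(¬q → ¬q ∧ ¬p):
a: successors {d, e, f}; ¬(¬q → ¬q ∧ ¬p) there: d:F, e:T, f:F. ✓
b: successors {a, b, e}; ¬(¬q → ¬q ∧ ¬p) there: a:F, b:F, e:T. ✓
c: successors {a, c, d, f}; ¬(¬q → ¬q ∧ ¬p) there: a:F, c:F, d:F, f:F. ✗
d: successors {b, d}; ¬(¬q → ¬q ∧ ¬p) there: b:F, d:F. ✗
e: successors {b, c, d, e}; ¬(¬q → ¬q ∧ ¬p) there: b:F, c:F, d:F, e:T. ✓
f: successors {a, c, d}; ¬(¬q → ¬q ∧ ¬p) there: a:F, c:F, d:F. ✗
— 3 worlds.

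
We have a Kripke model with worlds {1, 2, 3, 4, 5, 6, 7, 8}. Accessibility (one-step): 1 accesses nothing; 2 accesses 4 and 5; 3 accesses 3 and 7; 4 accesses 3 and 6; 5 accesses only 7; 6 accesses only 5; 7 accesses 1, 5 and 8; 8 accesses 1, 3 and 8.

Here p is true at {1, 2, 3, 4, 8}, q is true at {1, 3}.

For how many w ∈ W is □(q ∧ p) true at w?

1: no successors, so □(q ∧ p) holds vacuously. ✓
2: successors {4, 5}; q ∧ p there: 4:F, 5:F. ✗
3: successors {3, 7}; q ∧ p there: 3:T, 7:F. ✗
4: successors {3, 6}; q ∧ p there: 3:T, 6:F. ✗
5: successors {7}; q ∧ p there: 7:F. ✗
6: successors {5}; q ∧ p there: 5:F. ✗
7: successors {1, 5, 8}; q ∧ p there: 1:T, 5:F, 8:F. ✗
8: successors {1, 3, 8}; q ∧ p there: 1:T, 3:T, 8:F. ✗
Satisfying worlds: {1}.

1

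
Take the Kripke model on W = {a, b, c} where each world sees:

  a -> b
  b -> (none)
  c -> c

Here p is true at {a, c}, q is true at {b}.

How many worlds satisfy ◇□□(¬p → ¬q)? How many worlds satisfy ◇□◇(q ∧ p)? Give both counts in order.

For ◇□□(¬p → ¬q):
a: successors {b}; □□(¬p → ¬q) there: b:T. ✓
b: no successors, so ◇□□(¬p → ¬q) fails. ✗
c: successors {c}; □□(¬p → ¬q) there: c:T. ✓
— 2 worlds.
For ◇□◇(q ∧ p):
a: successors {b}; □◇(q ∧ p) there: b:T. ✓
b: no successors, so ◇□◇(q ∧ p) fails. ✗
c: successors {c}; □◇(q ∧ p) there: c:F. ✗
— 1 world.

2 and 1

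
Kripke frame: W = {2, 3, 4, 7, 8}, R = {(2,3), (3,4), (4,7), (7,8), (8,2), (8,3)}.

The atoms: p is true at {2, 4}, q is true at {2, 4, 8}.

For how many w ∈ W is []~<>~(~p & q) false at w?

2: successors {3}; ~<>~(~p & q) there: 3:F. ✗
3: successors {4}; ~<>~(~p & q) there: 4:F. ✗
4: successors {7}; ~<>~(~p & q) there: 7:T. ✓
7: successors {8}; ~<>~(~p & q) there: 8:F. ✗
8: successors {2, 3}; ~<>~(~p & q) there: 2:F, 3:F. ✗
Satisfying worlds: {4}.
So []~<>~(~p & q) fails at the other 4 worlds.

4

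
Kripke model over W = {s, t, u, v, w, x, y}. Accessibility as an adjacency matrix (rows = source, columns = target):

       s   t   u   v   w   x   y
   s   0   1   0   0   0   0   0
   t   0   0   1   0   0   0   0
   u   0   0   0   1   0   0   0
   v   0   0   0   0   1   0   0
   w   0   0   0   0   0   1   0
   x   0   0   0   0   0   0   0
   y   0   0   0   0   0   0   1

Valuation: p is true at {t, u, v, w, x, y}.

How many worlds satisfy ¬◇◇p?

2

s: ◇◇p is T. ✗
t: ◇◇p is T. ✗
u: ◇◇p is T. ✗
v: ◇◇p is T. ✗
w: ◇◇p is F. ✓
x: ◇◇p is F. ✓
y: ◇◇p is T. ✗
Satisfying worlds: {w, x}.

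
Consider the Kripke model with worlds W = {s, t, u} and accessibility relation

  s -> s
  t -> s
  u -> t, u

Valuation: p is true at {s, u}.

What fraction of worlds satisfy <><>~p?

s: successors {s}; <>~p there: s:F. ✗
t: successors {s}; <>~p there: s:F. ✗
u: successors {t, u}; <>~p there: t:F, u:T. ✓
That's 1 of 3 worlds, so 1/3.

1/3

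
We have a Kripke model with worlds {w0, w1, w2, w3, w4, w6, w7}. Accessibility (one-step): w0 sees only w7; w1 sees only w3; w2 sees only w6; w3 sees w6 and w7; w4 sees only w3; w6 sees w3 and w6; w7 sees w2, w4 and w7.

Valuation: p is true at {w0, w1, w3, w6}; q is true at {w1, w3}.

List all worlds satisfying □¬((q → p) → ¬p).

w0: successors {w7}; ¬((q → p) → ¬p) there: w7:F. ✗
w1: successors {w3}; ¬((q → p) → ¬p) there: w3:T. ✓
w2: successors {w6}; ¬((q → p) → ¬p) there: w6:T. ✓
w3: successors {w6, w7}; ¬((q → p) → ¬p) there: w6:T, w7:F. ✗
w4: successors {w3}; ¬((q → p) → ¬p) there: w3:T. ✓
w6: successors {w3, w6}; ¬((q → p) → ¬p) there: w3:T, w6:T. ✓
w7: successors {w2, w4, w7}; ¬((q → p) → ¬p) there: w2:F, w4:F, w7:F. ✗

{w1, w2, w4, w6}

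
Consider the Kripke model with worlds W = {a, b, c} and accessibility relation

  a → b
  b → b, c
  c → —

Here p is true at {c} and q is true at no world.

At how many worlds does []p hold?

a: successors {b}; p there: b:F. ✗
b: successors {b, c}; p there: b:F, c:T. ✗
c: no successors, so []p holds vacuously. ✓
Satisfying worlds: {c}.

1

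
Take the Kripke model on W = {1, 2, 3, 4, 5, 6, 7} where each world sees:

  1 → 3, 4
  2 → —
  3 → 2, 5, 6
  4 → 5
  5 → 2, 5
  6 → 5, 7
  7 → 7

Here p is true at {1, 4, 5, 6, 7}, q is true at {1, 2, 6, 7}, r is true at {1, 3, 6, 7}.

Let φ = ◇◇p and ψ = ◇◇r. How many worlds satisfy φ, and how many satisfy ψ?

6 and 4

For ◇◇p:
1: successors {3, 4}; ◇p there: 3:T, 4:T. ✓
2: no successors, so ◇◇p fails. ✗
3: successors {2, 5, 6}; ◇p there: 2:F, 5:T, 6:T. ✓
4: successors {5}; ◇p there: 5:T. ✓
5: successors {2, 5}; ◇p there: 2:F, 5:T. ✓
6: successors {5, 7}; ◇p there: 5:T, 7:T. ✓
7: successors {7}; ◇p there: 7:T. ✓
— 6 worlds.
For ◇◇r:
1: successors {3, 4}; ◇r there: 3:T, 4:F. ✓
2: no successors, so ◇◇r fails. ✗
3: successors {2, 5, 6}; ◇r there: 2:F, 5:F, 6:T. ✓
4: successors {5}; ◇r there: 5:F. ✗
5: successors {2, 5}; ◇r there: 2:F, 5:F. ✗
6: successors {5, 7}; ◇r there: 5:F, 7:T. ✓
7: successors {7}; ◇r there: 7:T. ✓
— 4 worlds.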